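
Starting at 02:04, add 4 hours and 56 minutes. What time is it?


07:00

Start: 124 minutes from midnight
Add: 296 minutes
Total: 420 minutes
Hours: 420 ÷ 60 = 7 remainder 0


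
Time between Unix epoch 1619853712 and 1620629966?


Difference = 1620629966 - 1619853712 = 776254 seconds
In hours: 776254 / 3600 ≈ 215.6
In days: 776254 / 86400 ≈ 8.98

776254 seconds (215.6 hours / 8.98 days)


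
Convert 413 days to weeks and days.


Weeks: 413 ÷ 7 = 59 remainder 0

59 weeks 0 days


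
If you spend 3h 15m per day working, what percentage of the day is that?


13.5%

Time: 195 minutes
Day: 1440 minutes
Percentage = (195/1440) × 100 ≈ 13.5%


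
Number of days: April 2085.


30 days

Month: April (month 4)
April has 30 days


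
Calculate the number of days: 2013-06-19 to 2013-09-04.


77 days

From June 19, 2013 to September 4, 2013
Rest of June 2013: 30 - 19 = 11
Full months: July 31, August 31
Days into September 2013: 4
Total = 11 + 31 + 31 + 4 = 77 days


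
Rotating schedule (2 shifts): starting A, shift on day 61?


Shifts: A, B
Start: A (index 0)
Day 61: (0 + 61 - 1) mod 2
= 60 mod 2
= 0
Index 0 → shift A

Shift A


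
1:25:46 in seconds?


5146 seconds

Hours: 1 × 3600 = 3600
Minutes: 25 × 60 = 1500
Seconds: 46
Total = 3600 + 1500 + 46 = 5146


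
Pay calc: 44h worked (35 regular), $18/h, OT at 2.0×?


$954.00

Regular: 35h × $18 = $630.00
Overtime: 44 - 35 = 9h
OT pay: 9h × $18 × 2.0 = $324.00
Total = $630.00 + $324.00 = $954.00


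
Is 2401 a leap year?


Rules: divisible by 4 AND (not by 100 OR by 400)
2401 ÷ 4 = 600 remainder 1 → not divisible by 4
Not divisible by 4 → not a leap year

No


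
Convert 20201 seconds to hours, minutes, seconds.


Hours: 20201 ÷ 3600 = 5 remainder 2201
Minutes: 2201 ÷ 60 = 36 remainder 41
Seconds: 41

5h 36m 41s


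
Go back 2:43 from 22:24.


Start: 1344 minutes from midnight
Subtract: 163 minutes
Remaining: 1344 - 163 = 1181
Hours: 19, Minutes: 41

19:41


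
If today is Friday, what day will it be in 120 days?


Start: Friday (index 4)
(4 + 120) mod 7
= 124 mod 7
= 5
Index 5 → Saturday

Saturday


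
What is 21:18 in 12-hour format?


9:18 PM

Hour: 21
21 - 12 = 9 → PM


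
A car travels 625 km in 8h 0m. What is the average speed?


Distance: 625 km
Time: 8 hours
Speed = 625 / 8 ≈ 78.1 km/h

78.1 km/h


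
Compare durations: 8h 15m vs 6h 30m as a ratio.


33:26 (1.27)

Duration 1: 495 minutes
Duration 2: 390 minutes
Ratio = 495:390
GCD = 15
Simplified = 33:26
As a decimal: 33/26 ≈ 1.27


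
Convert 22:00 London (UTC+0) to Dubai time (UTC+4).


Time difference = UTC+4 - UTC+0 = +4 hours
New hour = (22 + 4) mod 24
= 26 mod 24 = 2
Minutes unchanged → 02:00; 26 ≥ 24 → next day

02:00 (next day)


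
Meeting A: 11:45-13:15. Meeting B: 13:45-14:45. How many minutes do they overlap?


0 minutes

Meeting A: 705-795 (in minutes from midnight)
Meeting B: 825-885
Overlap start = max(705, 825) = 825
Overlap end = min(795, 885) = 795
Overlap = max(0, 795 - 825) = 0 min


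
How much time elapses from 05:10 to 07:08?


End time in minutes: 7×60 + 8 = 428
Start time in minutes: 5×60 + 10 = 310
Difference = 428 - 310 = 118 minutes
= 1 hours 58 minutes

1h 58m


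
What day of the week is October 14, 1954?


Zeller's congruence:
q=14, m=10, k=54, j=19
h = (14 + ⌊13×11/5⌋ + 54 + ⌊54/4⌋ + ⌊19/4⌋ - 2×19) mod 7
= (14 + 28 + 54 + 13 + 4 - 38) mod 7
= 75 mod 7 = 5
h=5 → Thursday

Thursday


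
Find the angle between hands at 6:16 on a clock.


92.0°

Hour hand = 6×30 + 16×0.5 = 188.0°
Minute hand = 16×6 = 96°
Difference = |188.0 - 96| = 92.0°


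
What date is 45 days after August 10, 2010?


September 24, 2010

Start: August 10, 2010
Add 45 days
August 10 → September 1: 31 - 10 + 1 = 22 days (45 - 22 = 23 left)
September 1 + 23 = September 24, 2010


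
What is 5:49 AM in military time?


05:49

Input: 5:49 AM
AM hour stays: 5


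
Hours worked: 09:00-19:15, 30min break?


9h 45m (585 minutes)

Total time = (19×60+15) - (9×60+0)
= 1155 - 540 = 615 min
Minus break: 615 - 30 = 585 min
= 9h 45m


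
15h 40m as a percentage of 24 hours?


Total minutes: 15×60 + 40 = 940
Day = 24×60 = 1440 minutes
Fraction = 940/1440 ≈ 0.6528
As a percentage: 940/1440 × 100 ≈ 65.28%

0.6528 (65.28%)


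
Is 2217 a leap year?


Rules: divisible by 4 AND (not by 100 OR by 400)
2217 ÷ 4 = 554 remainder 1 → not divisible by 4
Not divisible by 4 → not a leap year

No


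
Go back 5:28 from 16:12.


Start: 972 minutes from midnight
Subtract: 328 minutes
Remaining: 972 - 328 = 644
Hours: 10, Minutes: 44

10:44


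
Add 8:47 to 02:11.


10:58

Start: 131 minutes from midnight
Add: 527 minutes
Total: 658 minutes
Hours: 658 ÷ 60 = 10 remainder 58


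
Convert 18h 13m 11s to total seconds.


Hours: 18 × 3600 = 64800
Minutes: 13 × 60 = 780
Seconds: 11
Total = 64800 + 780 + 11 = 65591

65591 seconds


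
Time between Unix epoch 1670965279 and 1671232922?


267643 seconds (74.3 hours / 3.10 days)

Difference = 1671232922 - 1670965279 = 267643 seconds
In hours: 267643 / 3600 ≈ 74.3
In days: 267643 / 86400 ≈ 3.10


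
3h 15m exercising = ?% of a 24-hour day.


13.5%

Time: 195 minutes
Day: 1440 minutes
Percentage = (195/1440) × 100 ≈ 13.5%


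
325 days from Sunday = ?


Wednesday

Start: Sunday (index 6)
(6 + 325) mod 7
= 331 mod 7
= 2
Index 2 → Wednesday


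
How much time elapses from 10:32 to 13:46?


End time in minutes: 13×60 + 46 = 826
Start time in minutes: 10×60 + 32 = 632
Difference = 826 - 632 = 194 minutes
= 3 hours 14 minutes

3h 14m


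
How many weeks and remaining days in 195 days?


Weeks: 195 ÷ 7 = 27 remainder 6

27 weeks 6 days


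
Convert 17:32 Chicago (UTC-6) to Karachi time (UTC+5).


Time difference = UTC+5 - UTC-6 = +11 hours
New hour = (17 + 11) mod 24
= 28 mod 24 = 4
Minutes unchanged → 04:32; 28 ≥ 24 → next day

04:32 (next day)


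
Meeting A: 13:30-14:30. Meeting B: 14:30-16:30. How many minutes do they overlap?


0 minutes

Meeting A: 810-870 (in minutes from midnight)
Meeting B: 870-990
Overlap start = max(810, 870) = 870
Overlap end = min(870, 990) = 870
Overlap = max(0, 870 - 870) = 0 min


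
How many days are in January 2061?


Month: January (month 1)
January has 31 days

31 days


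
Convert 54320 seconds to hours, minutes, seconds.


15h 5m 20s

Hours: 54320 ÷ 3600 = 15 remainder 320
Minutes: 320 ÷ 60 = 5 remainder 20
Seconds: 20


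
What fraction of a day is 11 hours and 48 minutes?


Total minutes: 11×60 + 48 = 708
Day = 24×60 = 1440 minutes
Fraction = 708/1440 ≈ 0.4917
As a percentage: 708/1440 × 100 ≈ 49.17%

0.4917 (49.17%)


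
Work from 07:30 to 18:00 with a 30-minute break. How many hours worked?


Total time = (18×60+0) - (7×60+30)
= 1080 - 450 = 630 min
Minus break: 630 - 30 = 600 min
= 10h 0m

10h 0m (600 minutes)


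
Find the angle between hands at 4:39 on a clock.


94.5°

Hour hand = 4×30 + 39×0.5 = 139.5°
Minute hand = 39×6 = 234°
Difference = |139.5 - 234| = 94.5°


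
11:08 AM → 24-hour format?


11:08

Input: 11:08 AM
AM hour stays: 11


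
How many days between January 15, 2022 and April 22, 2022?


97 days

From January 15, 2022 to April 22, 2022
Rest of January 2022: 31 - 15 = 16
Full months: February 2022 28, March 31
Days into April 2022: 22
Total = 16 + 28 + 31 + 22 = 97 days


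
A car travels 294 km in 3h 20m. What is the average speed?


Distance: 294 km
Time: 3h 20m = 200 min = 200/60 = 10/3 hours
Speed = 294 ÷ (10/3) = 294 × 3 / 10 = 882/10 = 88.2 km/h

88.2 km/h


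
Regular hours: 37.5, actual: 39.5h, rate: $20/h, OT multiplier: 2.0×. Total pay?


Regular: 37.5h × $20 = $750.00
Overtime: 39.5 - 37.5 = 2.0h
OT pay: 2.0h × $20 × 2.0 = $80.00
Total = $750.00 + $80.00 = $830.00

$830.00


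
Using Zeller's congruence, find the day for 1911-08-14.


Zeller's congruence:
q=14, m=8, k=11, j=19
h = (14 + ⌊13×9/5⌋ + 11 + ⌊11/4⌋ + ⌊19/4⌋ - 2×19) mod 7
= (14 + 23 + 11 + 2 + 4 - 38) mod 7
= 16 mod 7 = 2
h=2 → Monday

Monday


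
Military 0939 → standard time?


Hour: 9
9 < 12 → AM

9:39 AM


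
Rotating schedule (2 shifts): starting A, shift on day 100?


Shifts: A, B
Start: A (index 0)
Day 100: (0 + 100 - 1) mod 2
= 99 mod 2
= 1
Index 1 → shift B

Shift B


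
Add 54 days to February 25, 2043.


Start: February 25, 2043
Add 54 days
February 25 → March 1: 28 - 25 + 1 = 4 days (54 - 4 = 50 left)
March 1 → April 1: 31 - 1 + 1 = 31 days (50 - 31 = 19 left)
April 1 + 19 = April 20, 2043

April 20, 2043


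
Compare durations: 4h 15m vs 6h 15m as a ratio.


17:25 (0.68)

Duration 1: 255 minutes
Duration 2: 375 minutes
Ratio = 255:375
GCD = 15
Simplified = 17:25
As a decimal: 17/25 = 0.68


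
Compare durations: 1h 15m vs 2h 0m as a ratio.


5:8 (0.63)

Duration 1: 75 minutes
Duration 2: 120 minutes
Ratio = 75:120
GCD = 15
Simplified = 5:8
As a decimal: 5/8 ≈ 0.63


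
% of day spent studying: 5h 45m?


Time: 345 minutes
Day: 1440 minutes
Percentage = (345/1440) × 100 ≈ 24.0%

24.0%


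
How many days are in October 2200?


31 days

Month: October (month 10)
October has 31 days


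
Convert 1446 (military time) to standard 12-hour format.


2:46 PM

Hour: 14
14 - 12 = 2 → PM


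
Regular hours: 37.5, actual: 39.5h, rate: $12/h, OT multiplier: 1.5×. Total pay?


$486.00

Regular: 37.5h × $12 = $450.00
Overtime: 39.5 - 37.5 = 2.0h
OT pay: 2.0h × $12 × 1.5 = $36.00
Total = $450.00 + $36.00 = $486.00


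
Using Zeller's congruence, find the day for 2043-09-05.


Zeller's congruence:
q=5, m=9, k=43, j=20
h = (5 + ⌊13×10/5⌋ + 43 + ⌊43/4⌋ + ⌊20/4⌋ - 2×20) mod 7
= (5 + 26 + 43 + 10 + 5 - 40) mod 7
= 49 mod 7 = 0
h=0 → Saturday

Saturday


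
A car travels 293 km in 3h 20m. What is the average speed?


Distance: 293 km
Time: 3h 20m = 200 min = 200/60 = 10/3 hours
Speed = 293 ÷ (10/3) = 293 × 3 / 10 = 879/10 = 87.9 km/h

87.9 km/h


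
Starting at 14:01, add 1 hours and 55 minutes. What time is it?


15:56

Start: 841 minutes from midnight
Add: 115 minutes
Total: 956 minutes
Hours: 956 ÷ 60 = 15 remainder 56


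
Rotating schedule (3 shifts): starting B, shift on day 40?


Shift B

Shifts: A, B, C
Start: B (index 1)
Day 40: (1 + 40 - 1) mod 3
= 40 mod 3
= 1
Index 1 → shift B


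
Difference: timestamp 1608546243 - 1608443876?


102367 seconds (28.4 hours / 1.18 days)

Difference = 1608546243 - 1608443876 = 102367 seconds
In hours: 102367 / 3600 ≈ 28.4
In days: 102367 / 86400 ≈ 1.18


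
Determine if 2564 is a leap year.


Yes

Rules: divisible by 4 AND (not by 100 OR by 400)
2564 ÷ 4 = 641 exactly → divisible by 4
2564 ÷ 100 = 25 remainder 64 → not divisible by 100
Divisible by 4 but not by 100 → leap year


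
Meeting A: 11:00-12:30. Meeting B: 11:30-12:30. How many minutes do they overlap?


60 minutes

Meeting A: 660-750 (in minutes from midnight)
Meeting B: 690-750
Overlap start = max(660, 690) = 690
Overlap end = min(750, 750) = 750
Overlap = max(0, 750 - 690) = 60 min


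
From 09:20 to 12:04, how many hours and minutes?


2h 44m

End time in minutes: 12×60 + 4 = 724
Start time in minutes: 9×60 + 20 = 560
Difference = 724 - 560 = 164 minutes
= 2 hours 44 minutes


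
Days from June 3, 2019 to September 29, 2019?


From June 3, 2019 to September 29, 2019
Rest of June 2019: 30 - 3 = 27
Full months: July 31, August 31
Days into September 2019: 29
Total = 27 + 31 + 31 + 29 = 118 days

118 days


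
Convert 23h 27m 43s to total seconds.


Hours: 23 × 3600 = 82800
Minutes: 27 × 60 = 1620
Seconds: 43
Total = 82800 + 1620 + 43 = 84463

84463 seconds


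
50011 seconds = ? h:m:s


Hours: 50011 ÷ 3600 = 13 remainder 3211
Minutes: 3211 ÷ 60 = 53 remainder 31
Seconds: 31

13h 53m 31s


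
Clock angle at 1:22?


Hour hand = 1×30 + 22×0.5 = 41.0°
Minute hand = 22×6 = 132°
Difference = |41.0 - 132| = 91.0°

91.0°


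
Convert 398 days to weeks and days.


56 weeks 6 days

Weeks: 398 ÷ 7 = 56 remainder 6


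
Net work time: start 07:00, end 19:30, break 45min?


11h 45m (705 minutes)

Total time = (19×60+30) - (7×60+0)
= 1170 - 420 = 750 min
Minus break: 750 - 45 = 705 min
= 11h 45m


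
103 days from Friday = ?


Wednesday

Start: Friday (index 4)
(4 + 103) mod 7
= 107 mod 7
= 2
Index 2 → Wednesday


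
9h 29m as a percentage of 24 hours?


0.3951 (39.51%)

Total minutes: 9×60 + 29 = 569
Day = 24×60 = 1440 minutes
Fraction = 569/1440 ≈ 0.3951
As a percentage: 569/1440 × 100 ≈ 39.51%


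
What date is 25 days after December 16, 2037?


January 10, 2038

Start: December 16, 2037
Add 25 days
December 16 → January 1: 31 - 16 + 1 = 16 days (25 - 16 = 9 left)
January 1 + 9 = January 10, 2038


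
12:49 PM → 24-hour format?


Input: 12:49 PM
12 PM → 12 (noon)

12:49


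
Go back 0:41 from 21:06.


20:25

Start: 1266 minutes from midnight
Subtract: 41 minutes
Remaining: 1266 - 41 = 1225
Hours: 20, Minutes: 25


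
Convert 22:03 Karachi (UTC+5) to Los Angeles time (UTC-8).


Time difference = UTC-8 - UTC+5 = -13 hours
New hour = (22 -13) mod 24
= 9 mod 24 = 9
Minutes unchanged → 09:03

09:03


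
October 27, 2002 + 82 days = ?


January 17, 2003

Start: October 27, 2002
Add 82 days
October 27 → November 1: 31 - 27 + 1 = 5 days (82 - 5 = 77 left)
November 1 → December 1: 30 - 1 + 1 = 30 days (77 - 30 = 47 left)
December 1 → January 1: 31 - 1 + 1 = 31 days (47 - 31 = 16 left)
January 1 + 16 = January 17, 2003


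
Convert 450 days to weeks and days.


64 weeks 2 days

Weeks: 450 ÷ 7 = 64 remainder 2


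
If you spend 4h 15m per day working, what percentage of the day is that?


Time: 255 minutes
Day: 1440 minutes
Percentage = (255/1440) × 100 ≈ 17.7%

17.7%


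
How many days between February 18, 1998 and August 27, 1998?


190 days

From February 18, 1998 to August 27, 1998
Rest of February 1998: 28 - 18 = 10
Full months: March 31, April 30, May 31, June 30, July 31
Days into August 1998: 27
Total = 10 + 31 + 30 + 31 + 30 + 31 + 27 = 190 days


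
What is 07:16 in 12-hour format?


Hour: 7
7 < 12 → AM

7:16 AM


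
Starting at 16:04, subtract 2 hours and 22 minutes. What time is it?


Start: 964 minutes from midnight
Subtract: 142 minutes
Remaining: 964 - 142 = 822
Hours: 13, Minutes: 42

13:42


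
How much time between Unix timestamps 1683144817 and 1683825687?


Difference = 1683825687 - 1683144817 = 680870 seconds
In hours: 680870 / 3600 ≈ 189.1
In days: 680870 / 86400 ≈ 7.88

680870 seconds (189.1 hours / 7.88 days)


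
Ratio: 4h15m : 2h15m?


Duration 1: 255 minutes
Duration 2: 135 minutes
Ratio = 255:135
GCD = 15
Simplified = 17:9
As a decimal: 17/9 ≈ 1.89

17:9 (1.89)


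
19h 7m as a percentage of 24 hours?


0.7965 (79.65%)

Total minutes: 19×60 + 7 = 1147
Day = 24×60 = 1440 minutes
Fraction = 1147/1440 ≈ 0.7965
As a percentage: 1147/1440 × 100 ≈ 79.65%


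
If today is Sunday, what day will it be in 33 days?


Friday

Start: Sunday (index 6)
(6 + 33) mod 7
= 39 mod 7
= 4
Index 4 → Friday


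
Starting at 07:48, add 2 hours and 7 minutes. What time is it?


Start: 468 minutes from midnight
Add: 127 minutes
Total: 595 minutes
Hours: 595 ÷ 60 = 9 remainder 55

09:55


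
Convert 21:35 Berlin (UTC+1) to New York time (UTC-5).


Time difference = UTC-5 - UTC+1 = -6 hours
New hour = (21 -6) mod 24
= 15 mod 24 = 15
Minutes unchanged → 15:35

15:35


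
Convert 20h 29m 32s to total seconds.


Hours: 20 × 3600 = 72000
Minutes: 29 × 60 = 1740
Seconds: 32
Total = 72000 + 1740 + 32 = 73772

73772 seconds


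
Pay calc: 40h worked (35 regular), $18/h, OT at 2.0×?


Regular: 35h × $18 = $630.00
Overtime: 40 - 35 = 5h
OT pay: 5h × $18 × 2.0 = $180.00
Total = $630.00 + $180.00 = $810.00

$810.00


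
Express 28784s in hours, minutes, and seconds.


Hours: 28784 ÷ 3600 = 7 remainder 3584
Minutes: 3584 ÷ 60 = 59 remainder 44
Seconds: 44

7h 59m 44s


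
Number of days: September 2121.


Month: September (month 9)
September has 30 days

30 days


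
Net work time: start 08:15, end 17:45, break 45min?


8h 45m (525 minutes)

Total time = (17×60+45) - (8×60+15)
= 1065 - 495 = 570 min
Minus break: 570 - 45 = 525 min
= 8h 45m


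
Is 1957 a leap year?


Rules: divisible by 4 AND (not by 100 OR by 400)
1957 ÷ 4 = 489 remainder 1 → not divisible by 4
Not divisible by 4 → not a leap year

No


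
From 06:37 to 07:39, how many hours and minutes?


End time in minutes: 7×60 + 39 = 459
Start time in minutes: 6×60 + 37 = 397
Difference = 459 - 397 = 62 minutes
= 1 hours 2 minutes

1h 2m


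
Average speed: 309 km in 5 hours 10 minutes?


59.8 km/h

Distance: 309 km
Time: 5h 10m = 310 min = 310/60 = 31/6 hours
Speed = 309 ÷ (31/6) = 309 × 6 / 31 = 1854/31 ≈ 59.8 km/h


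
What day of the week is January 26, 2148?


Friday

Zeller's congruence:
q=26, m=13, k=47, j=21
h = (26 + ⌊13×14/5⌋ + 47 + ⌊47/4⌋ + ⌊21/4⌋ - 2×21) mod 7
= (26 + 36 + 47 + 11 + 5 - 42) mod 7
= 83 mod 7 = 6
h=6 → Friday


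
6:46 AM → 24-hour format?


06:46

Input: 6:46 AM
AM hour stays: 6


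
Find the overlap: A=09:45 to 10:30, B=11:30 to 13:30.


Meeting A: 585-630 (in minutes from midnight)
Meeting B: 690-810
Overlap start = max(585, 690) = 690
Overlap end = min(630, 810) = 630
Overlap = max(0, 630 - 690) = 0 min

0 minutes


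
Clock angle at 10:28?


Hour hand = 10×30 + 28×0.5 = 314.0°
Minute hand = 28×6 = 168°
Difference = |314.0 - 168| = 146.0°

146.0°


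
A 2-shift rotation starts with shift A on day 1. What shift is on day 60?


Shifts: A, B
Start: A (index 0)
Day 60: (0 + 60 - 1) mod 2
= 59 mod 2
= 1
Index 1 → shift B

Shift B


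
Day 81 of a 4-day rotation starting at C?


Shift C

Shifts: A, B, C, D
Start: C (index 2)
Day 81: (2 + 81 - 1) mod 4
= 82 mod 4
= 2
Index 2 → shift C


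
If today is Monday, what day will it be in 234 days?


Thursday

Start: Monday (index 0)
(0 + 234) mod 7
= 234 mod 7
= 3
Index 3 → Thursday


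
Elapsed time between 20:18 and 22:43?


2h 25m

End time in minutes: 22×60 + 43 = 1363
Start time in minutes: 20×60 + 18 = 1218
Difference = 1363 - 1218 = 145 minutes
= 2 hours 25 minutes


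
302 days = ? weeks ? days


Weeks: 302 ÷ 7 = 43 remainder 1

43 weeks 1 days


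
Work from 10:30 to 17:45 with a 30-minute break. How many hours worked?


Total time = (17×60+45) - (10×60+30)
= 1065 - 630 = 435 min
Minus break: 435 - 30 = 405 min
= 6h 45m

6h 45m (405 minutes)


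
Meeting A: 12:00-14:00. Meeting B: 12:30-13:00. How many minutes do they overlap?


30 minutes

Meeting A: 720-840 (in minutes from midnight)
Meeting B: 750-780
Overlap start = max(720, 750) = 750
Overlap end = min(840, 780) = 780
Overlap = max(0, 780 - 750) = 30 min


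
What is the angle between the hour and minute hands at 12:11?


Hour hand (12 ≡ 0 on the dial): 0×30 + 11×0.5 = 5.5°
Minute hand = 11×6 = 66°
Difference = |5.5 - 66| = 60.5°

60.5°


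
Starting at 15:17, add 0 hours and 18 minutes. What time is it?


15:35

Start: 917 minutes from midnight
Add: 18 minutes
Total: 935 minutes
Hours: 935 ÷ 60 = 15 remainder 35


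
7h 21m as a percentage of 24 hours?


0.3063 (30.63%)

Total minutes: 7×60 + 21 = 441
Day = 24×60 = 1440 minutes
Fraction = 441/1440 ≈ 0.3063
As a percentage: 441/1440 × 100 ≈ 30.63%


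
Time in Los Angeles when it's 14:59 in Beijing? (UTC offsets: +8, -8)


Time difference = UTC-8 - UTC+8 = -16 hours
New hour = (14 -16) mod 24
= -2 mod 24 = 22
Minutes unchanged → 22:59; -2 < 0 → previous day

22:59 (previous day)


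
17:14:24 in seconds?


62064 seconds

Hours: 17 × 3600 = 61200
Minutes: 14 × 60 = 840
Seconds: 24
Total = 61200 + 840 + 24 = 62064


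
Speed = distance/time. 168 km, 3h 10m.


53.1 km/h

Distance: 168 km
Time: 3h 10m = 190 min = 190/60 = 19/6 hours
Speed = 168 ÷ (19/6) = 168 × 6 / 19 = 1008/19 ≈ 53.1 km/h


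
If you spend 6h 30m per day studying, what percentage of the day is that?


Time: 390 minutes
Day: 1440 minutes
Percentage = (390/1440) × 100 ≈ 27.1%

27.1%


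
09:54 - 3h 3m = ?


06:51

Start: 594 minutes from midnight
Subtract: 183 minutes
Remaining: 594 - 183 = 411
Hours: 6, Minutes: 51


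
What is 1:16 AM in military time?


01:16

Input: 1:16 AM
AM hour stays: 1


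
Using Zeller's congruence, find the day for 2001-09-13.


Thursday

Zeller's congruence:
q=13, m=9, k=1, j=20
h = (13 + ⌊13×10/5⌋ + 1 + ⌊1/4⌋ + ⌊20/4⌋ - 2×20) mod 7
= (13 + 26 + 1 + 0 + 5 - 40) mod 7
= 5 mod 7 = 5
h=5 → Thursday


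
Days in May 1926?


Month: May (month 5)
May has 31 days

31 days


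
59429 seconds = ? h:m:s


16h 30m 29s

Hours: 59429 ÷ 3600 = 16 remainder 1829
Minutes: 1829 ÷ 60 = 30 remainder 29
Seconds: 29


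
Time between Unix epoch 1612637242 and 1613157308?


Difference = 1613157308 - 1612637242 = 520066 seconds
In hours: 520066 / 3600 ≈ 144.5
In days: 520066 / 86400 ≈ 6.02

520066 seconds (144.5 hours / 6.02 days)


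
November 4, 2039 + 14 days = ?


Start: November 4, 2039
Add 14 days
November 4 + 14 = November 18, 2039

November 18, 2039


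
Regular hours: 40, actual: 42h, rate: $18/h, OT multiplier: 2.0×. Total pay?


Regular: 40h × $18 = $720.00
Overtime: 42 - 40 = 2h
OT pay: 2h × $18 × 2.0 = $72.00
Total = $720.00 + $72.00 = $792.00

$792.00


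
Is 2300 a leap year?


Rules: divisible by 4 AND (not by 100 OR by 400)
2300 ÷ 4 = 575 exactly → divisible by 4
2300 ÷ 100 = 23 exactly → divisible by 100
2300 ÷ 400 = 5 remainder 300 → not divisible by 400
Divisible by 100 but not by 400 → not a leap year

No


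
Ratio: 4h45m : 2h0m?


Duration 1: 285 minutes
Duration 2: 120 minutes
Ratio = 285:120
GCD = 15
Simplified = 19:8
As a decimal: 19/8 ≈ 2.38

19:8 (2.38)


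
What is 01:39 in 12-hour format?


1:39 AM

Hour: 1
1 < 12 → AM


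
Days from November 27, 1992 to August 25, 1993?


271 days

From November 27, 1992 to August 25, 1993
Rest of November 1992: 30 - 27 = 3
Full months: December 31, January 31, February 1993 28, March 31, April 30, May 31, June 30, July 31
Days into August 1993: 25
Total = 3 + 31 + 31 + 28 + 31 + 30 + 31 + 30 + 31 + 25 = 271 days


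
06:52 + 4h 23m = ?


11:15

Start: 412 minutes from midnight
Add: 263 minutes
Total: 675 minutes
Hours: 675 ÷ 60 = 11 remainder 15


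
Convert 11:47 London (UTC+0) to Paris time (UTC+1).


Time difference = UTC+1 - UTC+0 = +1 hours
New hour = (11 + 1) mod 24
= 12 mod 24 = 12
Minutes unchanged → 12:47

12:47


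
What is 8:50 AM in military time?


Input: 8:50 AM
AM hour stays: 8

08:50


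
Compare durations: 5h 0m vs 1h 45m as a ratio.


20:7 (2.86)

Duration 1: 300 minutes
Duration 2: 105 minutes
Ratio = 300:105
GCD = 15
Simplified = 20:7
As a decimal: 20/7 ≈ 2.86


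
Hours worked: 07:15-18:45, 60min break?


10h 30m (630 minutes)

Total time = (18×60+45) - (7×60+15)
= 1125 - 435 = 690 min
Minus break: 690 - 60 = 630 min
= 10h 30m


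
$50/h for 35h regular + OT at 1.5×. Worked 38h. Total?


Regular: 35h × $50 = $1750.00
Overtime: 38 - 35 = 3h
OT pay: 3h × $50 × 1.5 = $225.00
Total = $1750.00 + $225.00 = $1975.00

$1975.00


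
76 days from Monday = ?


Start: Monday (index 0)
(0 + 76) mod 7
= 76 mod 7
= 6
Index 6 → Sunday

Sunday


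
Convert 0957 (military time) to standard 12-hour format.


9:57 AM

Hour: 9
9 < 12 → AM


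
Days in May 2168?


Month: May (month 5)
May has 31 days

31 days


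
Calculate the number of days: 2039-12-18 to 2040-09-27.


284 days

From December 18, 2039 to September 27, 2040
Rest of December 2039: 31 - 18 = 13
Full months: January 31, February 2040 29, March 31, April 30, May 31, June 30, July 31, August 31
Days into September 2040: 27
Total = 13 + 31 + 29 + 31 + 30 + 31 + 30 + 31 + 31 + 27 = 284 days


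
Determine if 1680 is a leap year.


Yes

Rules: divisible by 4 AND (not by 100 OR by 400)
1680 ÷ 4 = 420 exactly → divisible by 4
1680 ÷ 100 = 16 remainder 80 → not divisible by 100
Divisible by 4 but not by 100 → leap year


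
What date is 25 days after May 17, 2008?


Start: May 17, 2008
Add 25 days
May 17 → June 1: 31 - 17 + 1 = 15 days (25 - 15 = 10 left)
June 1 + 10 = June 11, 2008

June 11, 2008


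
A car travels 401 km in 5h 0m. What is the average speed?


80.2 km/h

Distance: 401 km
Time: 5 hours
Speed = 401 / 5 = 80.2 km/h


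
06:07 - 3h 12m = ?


Start: 367 minutes from midnight
Subtract: 192 minutes
Remaining: 367 - 192 = 175
Hours: 2, Minutes: 55

02:55


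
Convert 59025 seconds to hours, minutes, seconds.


Hours: 59025 ÷ 3600 = 16 remainder 1425
Minutes: 1425 ÷ 60 = 23 remainder 45
Seconds: 45

16h 23m 45s


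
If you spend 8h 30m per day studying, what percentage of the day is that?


35.4%

Time: 510 minutes
Day: 1440 minutes
Percentage = (510/1440) × 100 ≈ 35.4%


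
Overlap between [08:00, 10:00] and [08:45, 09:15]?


30 minutes

Meeting A: 480-600 (in minutes from midnight)
Meeting B: 525-555
Overlap start = max(480, 525) = 525
Overlap end = min(600, 555) = 555
Overlap = max(0, 555 - 525) = 30 min


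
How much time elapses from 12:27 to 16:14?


3h 47m

End time in minutes: 16×60 + 14 = 974
Start time in minutes: 12×60 + 27 = 747
Difference = 974 - 747 = 227 minutes
= 3 hours 47 minutes


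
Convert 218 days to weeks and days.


31 weeks 1 days

Weeks: 218 ÷ 7 = 31 remainder 1


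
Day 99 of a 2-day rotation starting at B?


Shift B

Shifts: A, B
Start: B (index 1)
Day 99: (1 + 99 - 1) mod 2
= 99 mod 2
= 1
Index 1 → shift B


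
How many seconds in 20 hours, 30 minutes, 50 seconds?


Hours: 20 × 3600 = 72000
Minutes: 30 × 60 = 1800
Seconds: 50
Total = 72000 + 1800 + 50 = 73850

73850 seconds


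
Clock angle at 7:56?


98.0°

Hour hand = 7×30 + 56×0.5 = 238.0°
Minute hand = 56×6 = 336°
Difference = |238.0 - 336| = 98.0°


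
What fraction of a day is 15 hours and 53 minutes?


0.6618 (66.18%)

Total minutes: 15×60 + 53 = 953
Day = 24×60 = 1440 minutes
Fraction = 953/1440 ≈ 0.6618
As a percentage: 953/1440 × 100 ≈ 66.18%


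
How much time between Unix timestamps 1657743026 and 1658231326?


Difference = 1658231326 - 1657743026 = 488300 seconds
In hours: 488300 / 3600 ≈ 135.6
In days: 488300 / 86400 ≈ 5.65

488300 seconds (135.6 hours / 5.65 days)


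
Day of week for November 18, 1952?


Tuesday

Zeller's congruence:
q=18, m=11, k=52, j=19
h = (18 + ⌊13×12/5⌋ + 52 + ⌊52/4⌋ + ⌊19/4⌋ - 2×19) mod 7
= (18 + 31 + 52 + 13 + 4 - 38) mod 7
= 80 mod 7 = 3
h=3 → Tuesday


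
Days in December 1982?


Month: December (month 12)
December has 31 days

31 days


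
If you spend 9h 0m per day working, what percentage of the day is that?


37.5%

Time: 540 minutes
Day: 1440 minutes
Percentage = (540/1440) × 100 = 37.5%


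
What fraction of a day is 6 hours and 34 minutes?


Total minutes: 6×60 + 34 = 394
Day = 24×60 = 1440 minutes
Fraction = 394/1440 ≈ 0.2736
As a percentage: 394/1440 × 100 ≈ 27.36%

0.2736 (27.36%)


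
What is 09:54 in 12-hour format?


Hour: 9
9 < 12 → AM

9:54 AM


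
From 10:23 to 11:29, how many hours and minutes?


1h 6m

End time in minutes: 11×60 + 29 = 689
Start time in minutes: 10×60 + 23 = 623
Difference = 689 - 623 = 66 minutes
= 1 hours 6 minutes


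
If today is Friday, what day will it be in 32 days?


Tuesday

Start: Friday (index 4)
(4 + 32) mod 7
= 36 mod 7
= 1
Index 1 → Tuesday


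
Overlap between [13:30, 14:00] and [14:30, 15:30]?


Meeting A: 810-840 (in minutes from midnight)
Meeting B: 870-930
Overlap start = max(810, 870) = 870
Overlap end = min(840, 930) = 840
Overlap = max(0, 840 - 870) = 0 min

0 minutes


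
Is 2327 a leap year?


Rules: divisible by 4 AND (not by 100 OR by 400)
2327 ÷ 4 = 581 remainder 3 → not divisible by 4
Not divisible by 4 → not a leap year

No


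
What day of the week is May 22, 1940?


Zeller's congruence:
q=22, m=5, k=40, j=19
h = (22 + ⌊13×6/5⌋ + 40 + ⌊40/4⌋ + ⌊19/4⌋ - 2×19) mod 7
= (22 + 15 + 40 + 10 + 4 - 38) mod 7
= 53 mod 7 = 4
h=4 → Wednesday

Wednesday


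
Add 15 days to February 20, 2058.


Start: February 20, 2058
Add 15 days
February 20 → March 1: 28 - 20 + 1 = 9 days (15 - 9 = 6 left)
March 1 + 6 = March 7, 2058

March 7, 2058


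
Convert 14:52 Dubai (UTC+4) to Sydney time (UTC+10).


Time difference = UTC+10 - UTC+4 = +6 hours
New hour = (14 + 6) mod 24
= 20 mod 24 = 20
Minutes unchanged → 20:52

20:52


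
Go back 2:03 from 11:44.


09:41

Start: 704 minutes from midnight
Subtract: 123 minutes
Remaining: 704 - 123 = 581
Hours: 9, Minutes: 41


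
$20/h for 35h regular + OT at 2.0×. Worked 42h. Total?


$980.00

Regular: 35h × $20 = $700.00
Overtime: 42 - 35 = 7h
OT pay: 7h × $20 × 2.0 = $280.00
Total = $700.00 + $280.00 = $980.00


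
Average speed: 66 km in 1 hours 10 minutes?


Distance: 66 km
Time: 1h 10m = 70 min = 70/60 = 7/6 hours
Speed = 66 ÷ (7/6) = 66 × 6 / 7 = 396/7 ≈ 56.6 km/h

56.6 km/h


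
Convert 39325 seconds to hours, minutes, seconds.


10h 55m 25s

Hours: 39325 ÷ 3600 = 10 remainder 3325
Minutes: 3325 ÷ 60 = 55 remainder 25
Seconds: 25


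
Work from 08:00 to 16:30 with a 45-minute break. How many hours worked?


7h 45m (465 minutes)

Total time = (16×60+30) - (8×60+0)
= 990 - 480 = 510 min
Minus break: 510 - 45 = 465 min
= 7h 45m


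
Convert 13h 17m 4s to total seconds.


47824 seconds

Hours: 13 × 3600 = 46800
Minutes: 17 × 60 = 1020
Seconds: 4
Total = 46800 + 1020 + 4 = 47824


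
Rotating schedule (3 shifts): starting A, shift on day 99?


Shifts: A, B, C
Start: A (index 0)
Day 99: (0 + 99 - 1) mod 3
= 98 mod 3
= 2
Index 2 → shift C

Shift C


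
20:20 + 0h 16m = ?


Start: 1220 minutes from midnight
Add: 16 minutes
Total: 1236 minutes
Hours: 1236 ÷ 60 = 20 remainder 36

20:36


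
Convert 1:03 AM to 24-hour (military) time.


01:03

Input: 1:03 AM
AM hour stays: 1


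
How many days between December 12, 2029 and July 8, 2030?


208 days

From December 12, 2029 to July 8, 2030
Rest of December 2029: 31 - 12 = 19
Full months: January 31, February 2030 28, March 31, April 30, May 31, June 30
Days into July 2030: 8
Total = 19 + 31 + 28 + 31 + 30 + 31 + 30 + 8 = 208 days


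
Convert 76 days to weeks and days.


10 weeks 6 days

Weeks: 76 ÷ 7 = 10 remainder 6


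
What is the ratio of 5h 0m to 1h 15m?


Duration 1: 300 minutes
Duration 2: 75 minutes
Ratio = 300:75
GCD = 75
Simplified = 4:1
As a decimal: 4/1 = 4.00

4:1 (4.00)


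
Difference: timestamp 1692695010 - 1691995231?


699779 seconds (194.4 hours / 8.10 days)

Difference = 1692695010 - 1691995231 = 699779 seconds
In hours: 699779 / 3600 ≈ 194.4
In days: 699779 / 86400 ≈ 8.10


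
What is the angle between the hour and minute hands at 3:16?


Hour hand = 3×30 + 16×0.5 = 98.0°
Minute hand = 16×6 = 96°
Difference = |98.0 - 96| = 2.0°

2.0°


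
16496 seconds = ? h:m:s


4h 34m 56s

Hours: 16496 ÷ 3600 = 4 remainder 2096
Minutes: 2096 ÷ 60 = 34 remainder 56
Seconds: 56


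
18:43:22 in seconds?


Hours: 18 × 3600 = 64800
Minutes: 43 × 60 = 2580
Seconds: 22
Total = 64800 + 2580 + 22 = 67402

67402 seconds


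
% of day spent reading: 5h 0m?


20.8%

Time: 300 minutes
Day: 1440 minutes
Percentage = (300/1440) × 100 ≈ 20.8%


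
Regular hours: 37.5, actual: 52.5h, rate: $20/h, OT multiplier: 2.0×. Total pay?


$1350.00

Regular: 37.5h × $20 = $750.00
Overtime: 52.5 - 37.5 = 15.0h
OT pay: 15.0h × $20 × 2.0 = $600.00
Total = $750.00 + $600.00 = $1350.00


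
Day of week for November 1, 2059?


Saturday

Zeller's congruence:
q=1, m=11, k=59, j=20
h = (1 + ⌊13×12/5⌋ + 59 + ⌊59/4⌋ + ⌊20/4⌋ - 2×20) mod 7
= (1 + 31 + 59 + 14 + 5 - 40) mod 7
= 70 mod 7 = 0
h=0 → Saturday


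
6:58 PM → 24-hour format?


Input: 6:58 PM
PM: 6 + 12 = 18

18:58


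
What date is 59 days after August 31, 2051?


October 29, 2051

Start: August 31, 2051
Add 59 days
August 31 → September 1: 31 - 31 + 1 = 1 days (59 - 1 = 58 left)
September 1 → October 1: 30 - 1 + 1 = 30 days (58 - 30 = 28 left)
October 1 + 28 = October 29, 2051


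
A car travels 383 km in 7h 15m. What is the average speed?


52.8 km/h

Distance: 383 km
Time: 7h 15m = 435 min = 435/60 = 29/4 hours
Speed = 383 ÷ (29/4) = 383 × 4 / 29 = 1532/29 ≈ 52.8 km/h


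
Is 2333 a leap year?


Rules: divisible by 4 AND (not by 100 OR by 400)
2333 ÷ 4 = 583 remainder 1 → not divisible by 4
Not divisible by 4 → not a leap year

No


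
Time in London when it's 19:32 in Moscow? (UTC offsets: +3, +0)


16:32

Time difference = UTC+0 - UTC+3 = -3 hours
New hour = (19 -3) mod 24
= 16 mod 24 = 16
Minutes unchanged → 16:32


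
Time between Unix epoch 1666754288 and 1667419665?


Difference = 1667419665 - 1666754288 = 665377 seconds
In hours: 665377 / 3600 ≈ 184.8
In days: 665377 / 86400 ≈ 7.70

665377 seconds (184.8 hours / 7.70 days)


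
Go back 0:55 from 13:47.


12:52

Start: 827 minutes from midnight
Subtract: 55 minutes
Remaining: 827 - 55 = 772
Hours: 12, Minutes: 52


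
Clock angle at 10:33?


118.5°

Hour hand = 10×30 + 33×0.5 = 316.5°
Minute hand = 33×6 = 198°
Difference = |316.5 - 198| = 118.5°


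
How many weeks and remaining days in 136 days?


Weeks: 136 ÷ 7 = 19 remainder 3

19 weeks 3 days


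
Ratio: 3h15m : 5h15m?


13:21 (0.62)

Duration 1: 195 minutes
Duration 2: 315 minutes
Ratio = 195:315
GCD = 15
Simplified = 13:21
As a decimal: 13/21 ≈ 0.62


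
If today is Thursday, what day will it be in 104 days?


Wednesday

Start: Thursday (index 3)
(3 + 104) mod 7
= 107 mod 7
= 2
Index 2 → Wednesday


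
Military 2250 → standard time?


Hour: 22
22 - 12 = 10 → PM

10:50 PM


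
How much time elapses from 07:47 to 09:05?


End time in minutes: 9×60 + 5 = 545
Start time in minutes: 7×60 + 47 = 467
Difference = 545 - 467 = 78 minutes
= 1 hours 18 minutes

1h 18m


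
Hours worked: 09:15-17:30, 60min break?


7h 15m (435 minutes)

Total time = (17×60+30) - (9×60+15)
= 1050 - 555 = 495 min
Minus break: 495 - 60 = 435 min
= 7h 15m


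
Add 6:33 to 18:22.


00:55 (next day)

Start: 1102 minutes from midnight
Add: 393 minutes
Total: 1495 minutes
Hours: 1495 ÷ 60 = 24 remainder 55
24 ≥ 24 → 24 - 24 = 0 (next day)


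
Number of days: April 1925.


Month: April (month 4)
April has 30 days

30 days


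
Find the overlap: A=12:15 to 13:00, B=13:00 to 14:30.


Meeting A: 735-780 (in minutes from midnight)
Meeting B: 780-870
Overlap start = max(735, 780) = 780
Overlap end = min(780, 870) = 780
Overlap = max(0, 780 - 780) = 0 min

0 minutes


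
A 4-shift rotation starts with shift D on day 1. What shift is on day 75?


Shifts: A, B, C, D
Start: D (index 3)
Day 75: (3 + 75 - 1) mod 4
= 77 mod 4
= 1
Index 1 → shift B

Shift B


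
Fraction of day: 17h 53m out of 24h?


Total minutes: 17×60 + 53 = 1073
Day = 24×60 = 1440 minutes
Fraction = 1073/1440 ≈ 0.7451
As a percentage: 1073/1440 × 100 ≈ 74.51%

0.7451 (74.51%)


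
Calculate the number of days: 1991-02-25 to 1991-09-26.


From February 25, 1991 to September 26, 1991
Rest of February 1991: 28 - 25 = 3
Full months: March 31, April 30, May 31, June 30, July 31, August 31
Days into September 1991: 26
Total = 3 + 31 + 30 + 31 + 30 + 31 + 31 + 26 = 213 days

213 days


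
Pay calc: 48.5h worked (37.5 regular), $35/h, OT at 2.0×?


$2082.50

Regular: 37.5h × $35 = $1312.50
Overtime: 48.5 - 37.5 = 11.0h
OT pay: 11.0h × $35 × 2.0 = $770.00
Total = $1312.50 + $770.00 = $2082.50


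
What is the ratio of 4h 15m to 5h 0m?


17:20 (0.85)

Duration 1: 255 minutes
Duration 2: 300 minutes
Ratio = 255:300
GCD = 15
Simplified = 17:20
As a decimal: 17/20 = 0.85


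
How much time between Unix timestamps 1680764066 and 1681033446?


269380 seconds (74.8 hours / 3.12 days)

Difference = 1681033446 - 1680764066 = 269380 seconds
In hours: 269380 / 3600 ≈ 74.8
In days: 269380 / 86400 ≈ 3.12


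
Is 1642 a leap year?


No

Rules: divisible by 4 AND (not by 100 OR by 400)
1642 ÷ 4 = 410 remainder 2 → not divisible by 4
Not divisible by 4 → not a leap year


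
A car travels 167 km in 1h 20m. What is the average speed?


Distance: 167 km
Time: 1h 20m = 80 min = 80/60 = 4/3 hours
Speed = 167 ÷ (4/3) = 167 × 3 / 4 = 501/4 ≈ 125.3 km/h

125.3 km/h


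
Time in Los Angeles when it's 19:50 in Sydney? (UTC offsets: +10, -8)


01:50

Time difference = UTC-8 - UTC+10 = -18 hours
New hour = (19 -18) mod 24
= 1 mod 24 = 1
Minutes unchanged → 01:50


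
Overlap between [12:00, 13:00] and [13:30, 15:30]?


0 minutes

Meeting A: 720-780 (in minutes from midnight)
Meeting B: 810-930
Overlap start = max(720, 810) = 810
Overlap end = min(780, 930) = 780
Overlap = max(0, 780 - 810) = 0 min


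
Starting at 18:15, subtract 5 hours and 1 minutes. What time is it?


Start: 1095 minutes from midnight
Subtract: 301 minutes
Remaining: 1095 - 301 = 794
Hours: 13, Minutes: 14

13:14


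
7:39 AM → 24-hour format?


07:39

Input: 7:39 AM
AM hour stays: 7


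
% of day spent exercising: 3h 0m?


12.5%

Time: 180 minutes
Day: 1440 minutes
Percentage = (180/1440) × 100 = 12.5%


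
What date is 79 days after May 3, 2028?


Start: May 3, 2028
Add 79 days
May 3 → June 1: 31 - 3 + 1 = 29 days (79 - 29 = 50 left)
June 1 → July 1: 30 - 1 + 1 = 30 days (50 - 30 = 20 left)
July 1 + 20 = July 21, 2028

July 21, 2028


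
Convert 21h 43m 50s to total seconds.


78230 seconds

Hours: 21 × 3600 = 75600
Minutes: 43 × 60 = 2580
Seconds: 50
Total = 75600 + 2580 + 50 = 78230


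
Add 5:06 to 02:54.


Start: 174 minutes from midnight
Add: 306 minutes
Total: 480 minutes
Hours: 480 ÷ 60 = 8 remainder 0

08:00


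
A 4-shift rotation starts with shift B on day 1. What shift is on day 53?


Shift B

Shifts: A, B, C, D
Start: B (index 1)
Day 53: (1 + 53 - 1) mod 4
= 53 mod 4
= 1
Index 1 → shift B


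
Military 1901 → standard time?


Hour: 19
19 - 12 = 7 → PM

7:01 PM


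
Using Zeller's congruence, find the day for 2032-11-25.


Zeller's congruence:
q=25, m=11, k=32, j=20
h = (25 + ⌊13×12/5⌋ + 32 + ⌊32/4⌋ + ⌊20/4⌋ - 2×20) mod 7
= (25 + 31 + 32 + 8 + 5 - 40) mod 7
= 61 mod 7 = 5
h=5 → Thursday

Thursday


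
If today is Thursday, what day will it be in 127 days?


Friday

Start: Thursday (index 3)
(3 + 127) mod 7
= 130 mod 7
= 4
Index 4 → Friday


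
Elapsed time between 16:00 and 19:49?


3h 49m

End time in minutes: 19×60 + 49 = 1189
Start time in minutes: 16×60 + 0 = 960
Difference = 1189 - 960 = 229 minutes
= 3 hours 49 minutes


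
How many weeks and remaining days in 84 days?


12 weeks 0 days

Weeks: 84 ÷ 7 = 12 remainder 0


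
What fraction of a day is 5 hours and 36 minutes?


0.2333 (23.33%)

Total minutes: 5×60 + 36 = 336
Day = 24×60 = 1440 minutes
Fraction = 336/1440 ≈ 0.2333
As a percentage: 336/1440 × 100 ≈ 23.33%
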